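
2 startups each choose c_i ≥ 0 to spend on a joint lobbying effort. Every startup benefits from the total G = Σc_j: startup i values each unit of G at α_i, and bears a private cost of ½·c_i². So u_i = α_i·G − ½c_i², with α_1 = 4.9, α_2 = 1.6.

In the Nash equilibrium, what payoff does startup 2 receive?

9.12

Startup i's FOC: ∂u_i/∂c_i = α_i − c_i = 0, so c_i* = α_i.
NE contributions = (4.9, 1.6); G = 6.5.
u_2 = α_2·G − ½·(c_2)² = 1.6·6.5 − ½·1.6² = 9.12.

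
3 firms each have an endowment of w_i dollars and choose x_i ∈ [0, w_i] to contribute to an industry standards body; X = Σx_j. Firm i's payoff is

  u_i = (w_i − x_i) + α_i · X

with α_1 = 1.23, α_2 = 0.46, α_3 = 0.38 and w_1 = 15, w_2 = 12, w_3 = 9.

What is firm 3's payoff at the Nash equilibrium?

14.7

∂u_i/∂x_i = α_i − 1, so firm i contributes w_i if α_i > 1, else 0.
α_i > 1 for i ∈ {1}; NE contributions (15, 0, 0), X = 15.
u_3 = (9 − 0) + 0.38·15 = 14.7.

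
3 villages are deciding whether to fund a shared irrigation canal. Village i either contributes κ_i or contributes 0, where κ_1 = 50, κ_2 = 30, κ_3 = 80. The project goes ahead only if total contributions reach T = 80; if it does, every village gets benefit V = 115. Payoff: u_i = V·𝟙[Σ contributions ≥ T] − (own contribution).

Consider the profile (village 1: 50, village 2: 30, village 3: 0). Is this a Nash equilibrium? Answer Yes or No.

Yes

Total = 80 ≥ 80: provided.
Village 1 (pledges 50, payoff 65): dropping to 0 → total 30, payoff 0. No gain.
Village 2 (pledges 30, payoff 85): dropping to 0 → total 50, payoff 0. No gain.
Village 3 (pledges 0, payoff 115): pledging 80 → total 160, payoff 35. No gain.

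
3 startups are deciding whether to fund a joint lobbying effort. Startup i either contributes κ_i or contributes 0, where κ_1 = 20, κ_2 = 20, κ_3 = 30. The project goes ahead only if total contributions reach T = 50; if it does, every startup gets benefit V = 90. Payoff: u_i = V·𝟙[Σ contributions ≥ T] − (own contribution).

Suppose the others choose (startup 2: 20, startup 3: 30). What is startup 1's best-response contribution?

Others' total = 50 ≥ 50; contributing adds cost 20 for no extra benefit.
Best response: 0.

0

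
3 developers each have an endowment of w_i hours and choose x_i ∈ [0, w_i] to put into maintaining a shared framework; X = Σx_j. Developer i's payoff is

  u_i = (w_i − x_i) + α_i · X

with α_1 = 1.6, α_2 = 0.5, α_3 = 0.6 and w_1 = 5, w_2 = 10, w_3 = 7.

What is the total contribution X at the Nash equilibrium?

5

∂u_i/∂x_i = α_i − 1, so developer i contributes w_i if α_i > 1, else 0.
α_i > 1 for i ∈ {1}; NE contributions (5, 0, 0), X = 5.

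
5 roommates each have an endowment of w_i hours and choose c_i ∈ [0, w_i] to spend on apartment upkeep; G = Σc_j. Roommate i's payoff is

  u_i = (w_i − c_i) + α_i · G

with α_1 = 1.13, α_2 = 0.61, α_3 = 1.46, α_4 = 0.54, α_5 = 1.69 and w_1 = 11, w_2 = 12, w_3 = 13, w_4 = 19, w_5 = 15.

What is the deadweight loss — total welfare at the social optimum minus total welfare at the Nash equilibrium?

137.33

∂u_i/∂c_i = α_i − 1, so roommate i contributes w_i if α_i > 1, else 0.
α_i > 1 for i ∈ {1, 3, 5}; NE contributions (11, 0, 13, 0, 15), G = 39.
W^NE = Σw_i − G^NE + (Σα_i)·G^NE = 70 + 4.43·39 = 242.77.
Planner: ∂(Σu_j)/∂c_i = Σα_j − 1 = 4.43 > 0, so everyone contributes w_i; G^SO = 70, W^SO = 70 + 4.43·70 = 380.1.
Deadweight loss = 137.33.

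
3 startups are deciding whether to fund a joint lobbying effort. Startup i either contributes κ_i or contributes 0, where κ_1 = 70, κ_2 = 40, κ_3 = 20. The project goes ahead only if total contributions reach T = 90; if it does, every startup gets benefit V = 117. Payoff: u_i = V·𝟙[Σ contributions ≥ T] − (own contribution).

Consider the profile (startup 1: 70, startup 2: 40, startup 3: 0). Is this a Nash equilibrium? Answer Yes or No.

Total = 110 ≥ 90: provided.
Startup 1 (pledges 70, payoff 47): dropping to 0 → total 40, payoff 0. No gain.
Startup 2 (pledges 40, payoff 77): dropping to 0 → total 70, payoff 0. No gain.
Startup 3 (pledges 0, payoff 117): pledging 20 → total 130, payoff 97. No gain.

Yes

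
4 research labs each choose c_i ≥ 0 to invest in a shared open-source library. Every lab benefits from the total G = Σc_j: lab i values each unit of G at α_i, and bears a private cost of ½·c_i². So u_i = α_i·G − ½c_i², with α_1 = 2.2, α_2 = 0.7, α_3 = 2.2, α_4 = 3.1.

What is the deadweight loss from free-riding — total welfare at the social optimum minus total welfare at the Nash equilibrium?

Lab i's FOC: ∂u_i/∂c_i = α_i − c_i = 0, so c_i* = α_i.
NE contributions = (2.2, 0.7, 2.2, 3.1); G = 8.2.
W^NE = (Σα)·G − ½Σα_i² = 8.2² − ½·19.78 = 57.35.
Planner sets c_i = Σα_j = 8.2 for every i, so G^SO = 4·8.2 = 32.8.
W^SO = (Σα)·G^SO − ½·4·(Σα)² = (4/2)·8.2² = 134.48.
Deadweight loss = W^SO − W^NE = 77.13.

77.13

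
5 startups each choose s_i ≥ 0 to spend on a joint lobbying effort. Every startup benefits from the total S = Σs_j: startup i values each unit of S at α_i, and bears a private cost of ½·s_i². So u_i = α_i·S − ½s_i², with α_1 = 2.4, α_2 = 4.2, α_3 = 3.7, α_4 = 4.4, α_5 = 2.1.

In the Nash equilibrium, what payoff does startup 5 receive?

33.075

Startup i's FOC: ∂u_i/∂s_i = α_i − s_i = 0, so s_i* = α_i.
NE contributions = (2.4, 4.2, 3.7, 4.4, 2.1); S = 16.8.
u_5 = α_5·S − ½·(s_5)² = 2.1·16.8 − ½·2.1² = 33.075.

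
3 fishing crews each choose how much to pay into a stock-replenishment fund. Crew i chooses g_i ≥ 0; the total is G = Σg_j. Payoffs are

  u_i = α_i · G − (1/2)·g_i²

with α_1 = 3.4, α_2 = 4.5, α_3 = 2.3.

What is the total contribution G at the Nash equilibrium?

Crew i's FOC: ∂u_i/∂g_i = α_i − g_i = 0, so g_i* = α_i.
NE contributions = (3.4, 4.5, 2.3); G = 10.2.

10.2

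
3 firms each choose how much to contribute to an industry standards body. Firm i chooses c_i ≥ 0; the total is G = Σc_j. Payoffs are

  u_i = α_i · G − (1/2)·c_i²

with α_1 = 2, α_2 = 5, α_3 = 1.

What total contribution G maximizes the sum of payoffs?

24

Planner FOC: ∂(Σu_j)/∂c_i = (Σα_j) − c_i = 0, so c_i^SO = Σα_j = 8 for every i; G^SO = 24.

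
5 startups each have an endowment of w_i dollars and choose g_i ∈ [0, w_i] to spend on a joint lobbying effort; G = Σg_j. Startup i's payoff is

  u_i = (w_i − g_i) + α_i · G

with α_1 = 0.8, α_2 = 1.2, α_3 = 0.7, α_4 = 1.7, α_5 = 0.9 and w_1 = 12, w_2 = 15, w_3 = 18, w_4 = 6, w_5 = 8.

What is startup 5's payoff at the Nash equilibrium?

26.9

∂u_i/∂g_i = α_i − 1, so startup i contributes w_i if α_i > 1, else 0.
α_i > 1 for i ∈ {2, 4}; NE contributions (0, 15, 0, 6, 0), G = 21.
u_5 = (8 − 0) + 0.9·21 = 26.9.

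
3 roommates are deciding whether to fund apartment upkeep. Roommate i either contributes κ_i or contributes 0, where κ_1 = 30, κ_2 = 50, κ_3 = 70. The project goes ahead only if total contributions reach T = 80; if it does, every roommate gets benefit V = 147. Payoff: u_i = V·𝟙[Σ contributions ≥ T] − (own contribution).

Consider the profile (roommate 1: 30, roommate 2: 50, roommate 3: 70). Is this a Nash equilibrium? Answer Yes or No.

No

Total = 150 ≥ 80: provided.
Roommate 1 (pledges 30, payoff 117): dropping to 0 → total 120, payoff 147. Profitable deviation.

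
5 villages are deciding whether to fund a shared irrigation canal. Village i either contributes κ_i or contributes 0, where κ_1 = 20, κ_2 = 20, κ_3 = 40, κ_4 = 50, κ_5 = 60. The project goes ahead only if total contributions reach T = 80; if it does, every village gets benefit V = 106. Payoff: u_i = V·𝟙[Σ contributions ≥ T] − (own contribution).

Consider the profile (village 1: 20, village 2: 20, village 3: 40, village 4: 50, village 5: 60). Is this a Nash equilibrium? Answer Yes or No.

Total = 190 ≥ 80: provided.
Village 1 (pledges 20, payoff 86): dropping to 0 → total 170, payoff 106. Profitable deviation.

No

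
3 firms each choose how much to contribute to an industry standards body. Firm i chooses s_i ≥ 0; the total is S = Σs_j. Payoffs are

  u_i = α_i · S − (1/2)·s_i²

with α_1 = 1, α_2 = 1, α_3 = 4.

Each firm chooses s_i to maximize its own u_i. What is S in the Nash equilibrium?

6

Firm i's FOC: ∂u_i/∂s_i = α_i − s_i = 0, so s_i* = α_i.
NE contributions = (1, 1, 4); S = 6.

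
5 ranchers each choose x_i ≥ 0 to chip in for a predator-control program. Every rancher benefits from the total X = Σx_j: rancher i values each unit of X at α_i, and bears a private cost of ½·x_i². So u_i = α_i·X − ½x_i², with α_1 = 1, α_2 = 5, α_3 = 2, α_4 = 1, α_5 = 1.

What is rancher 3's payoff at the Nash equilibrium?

Rancher i's FOC: ∂u_i/∂x_i = α_i − x_i = 0, so x_i* = α_i.
NE contributions = (1, 5, 2, 1, 1); X = 10.
u_3 = α_3·X − ½·(x_3)² = 2·10 − ½·2² = 18.

18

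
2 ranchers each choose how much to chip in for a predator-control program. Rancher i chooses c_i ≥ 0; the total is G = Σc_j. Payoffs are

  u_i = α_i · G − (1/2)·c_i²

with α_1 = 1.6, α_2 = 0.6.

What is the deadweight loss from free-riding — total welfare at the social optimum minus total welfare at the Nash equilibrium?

Rancher i's FOC: ∂u_i/∂c_i = α_i − c_i = 0, so c_i* = α_i.
NE contributions = (1.6, 0.6); G = 2.2.
W^NE = (Σα)·G − ½Σα_i² = 2.2² − ½·2.92 = 3.38.
Planner sets c_i = Σα_j = 2.2 for every i, so G^SO = 2·2.2 = 4.4.
W^SO = (Σα)·G^SO − ½·2·(Σα)² = (2/2)·2.2² = 4.84.
Deadweight loss = W^SO − W^NE = 1.46.

1.46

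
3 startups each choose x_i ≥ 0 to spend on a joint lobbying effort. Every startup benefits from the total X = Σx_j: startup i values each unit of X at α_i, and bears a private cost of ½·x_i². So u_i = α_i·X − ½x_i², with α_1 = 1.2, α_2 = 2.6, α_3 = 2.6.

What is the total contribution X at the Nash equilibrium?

6.4

Startup i's FOC: ∂u_i/∂x_i = α_i − x_i = 0, so x_i* = α_i.
NE contributions = (1.2, 2.6, 2.6); X = 6.4.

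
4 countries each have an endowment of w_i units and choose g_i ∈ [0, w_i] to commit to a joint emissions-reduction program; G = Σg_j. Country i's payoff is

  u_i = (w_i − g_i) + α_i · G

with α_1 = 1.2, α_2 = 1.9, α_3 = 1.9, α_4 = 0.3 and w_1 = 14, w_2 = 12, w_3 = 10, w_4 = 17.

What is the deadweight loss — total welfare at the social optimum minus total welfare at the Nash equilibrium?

∂u_i/∂g_i = α_i − 1, so country i contributes w_i if α_i > 1, else 0.
α_i > 1 for i ∈ {1, 2, 3}; NE contributions (14, 12, 10, 0), G = 36.
W^NE = Σw_i − G^NE + (Σα_i)·G^NE = 53 + 4.3·36 = 207.8.
Planner: ∂(Σu_j)/∂g_i = Σα_j − 1 = 4.3 > 0, so everyone contributes w_i; G^SO = 53, W^SO = 53 + 4.3·53 = 280.9.
Deadweight loss = 73.1.

73.1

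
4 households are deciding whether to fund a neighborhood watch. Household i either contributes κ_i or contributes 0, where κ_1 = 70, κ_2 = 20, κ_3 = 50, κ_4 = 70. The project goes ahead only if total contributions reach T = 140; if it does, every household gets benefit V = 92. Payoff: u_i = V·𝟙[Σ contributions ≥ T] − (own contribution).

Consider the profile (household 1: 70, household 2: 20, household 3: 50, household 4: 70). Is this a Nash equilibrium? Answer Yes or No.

Total = 210 ≥ 140: provided.
Household 1 (pledges 70, payoff 22): dropping to 0 → total 140, payoff 92. Profitable deviation.

No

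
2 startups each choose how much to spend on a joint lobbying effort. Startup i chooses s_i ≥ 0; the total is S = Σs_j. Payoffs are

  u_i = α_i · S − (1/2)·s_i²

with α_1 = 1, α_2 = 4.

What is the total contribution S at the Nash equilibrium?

Startup i's FOC: ∂u_i/∂s_i = α_i − s_i = 0, so s_i* = α_i.
NE contributions = (1, 4); S = 5.

5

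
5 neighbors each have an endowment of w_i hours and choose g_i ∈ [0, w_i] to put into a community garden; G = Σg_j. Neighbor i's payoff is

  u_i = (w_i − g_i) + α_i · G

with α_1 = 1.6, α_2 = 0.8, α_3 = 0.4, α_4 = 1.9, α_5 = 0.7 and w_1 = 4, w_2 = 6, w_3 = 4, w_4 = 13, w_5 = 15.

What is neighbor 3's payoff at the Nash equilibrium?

10.8

∂u_i/∂g_i = α_i − 1, so neighbor i contributes w_i if α_i > 1, else 0.
α_i > 1 for i ∈ {1, 4}; NE contributions (4, 0, 0, 13, 0), G = 17.
u_3 = (4 − 0) + 0.4·17 = 10.8.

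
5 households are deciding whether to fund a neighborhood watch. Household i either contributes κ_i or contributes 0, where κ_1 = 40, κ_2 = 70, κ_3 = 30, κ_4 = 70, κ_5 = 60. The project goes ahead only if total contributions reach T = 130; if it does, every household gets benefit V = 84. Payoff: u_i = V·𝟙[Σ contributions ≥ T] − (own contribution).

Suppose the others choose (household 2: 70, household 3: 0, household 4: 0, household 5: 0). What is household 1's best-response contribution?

Others' total = 70. Even contributing 40 gives 110 < 130: no benefit either way.
Best response: 0.

0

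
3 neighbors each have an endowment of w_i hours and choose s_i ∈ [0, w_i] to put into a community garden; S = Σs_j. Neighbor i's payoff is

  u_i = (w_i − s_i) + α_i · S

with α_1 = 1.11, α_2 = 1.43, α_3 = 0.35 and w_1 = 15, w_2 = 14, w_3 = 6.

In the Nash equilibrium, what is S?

∂u_i/∂s_i = α_i − 1, so neighbor i contributes w_i if α_i > 1, else 0.
α_i > 1 for i ∈ {1, 2}; NE contributions (15, 14, 0), S = 29.

29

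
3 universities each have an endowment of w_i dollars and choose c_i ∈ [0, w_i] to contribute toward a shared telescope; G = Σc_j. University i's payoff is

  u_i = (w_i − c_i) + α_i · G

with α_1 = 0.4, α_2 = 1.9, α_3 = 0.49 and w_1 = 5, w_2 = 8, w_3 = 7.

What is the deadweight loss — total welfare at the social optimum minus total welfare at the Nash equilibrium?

∂u_i/∂c_i = α_i − 1, so university i contributes w_i if α_i > 1, else 0.
α_i > 1 for i ∈ {2}; NE contributions (0, 8, 0), G = 8.
W^NE = Σw_i − G^NE + (Σα_i)·G^NE = 20 + 1.79·8 = 34.32.
Planner: ∂(Σu_j)/∂c_i = Σα_j − 1 = 1.79 > 0, so everyone contributes w_i; G^SO = 20, W^SO = 20 + 1.79·20 = 55.8.
Deadweight loss = 21.48.

21.48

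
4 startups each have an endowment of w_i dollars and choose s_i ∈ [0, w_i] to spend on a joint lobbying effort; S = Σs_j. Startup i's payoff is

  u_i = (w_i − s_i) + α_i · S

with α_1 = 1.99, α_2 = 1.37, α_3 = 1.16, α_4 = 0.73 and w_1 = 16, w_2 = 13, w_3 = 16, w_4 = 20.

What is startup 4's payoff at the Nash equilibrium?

∂u_i/∂s_i = α_i − 1, so startup i contributes w_i if α_i > 1, else 0.
α_i > 1 for i ∈ {1, 2, 3}; NE contributions (16, 13, 16, 0), S = 45.
u_4 = (20 − 0) + 0.73·45 = 52.85.

52.85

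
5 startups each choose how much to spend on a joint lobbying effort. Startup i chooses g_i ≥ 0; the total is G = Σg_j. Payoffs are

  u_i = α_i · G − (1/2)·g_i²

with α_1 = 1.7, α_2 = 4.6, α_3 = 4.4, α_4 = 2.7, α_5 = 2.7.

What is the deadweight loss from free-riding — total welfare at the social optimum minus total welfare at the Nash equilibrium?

Startup i's FOC: ∂u_i/∂g_i = α_i − g_i = 0, so g_i* = α_i.
NE contributions = (1.7, 4.6, 4.4, 2.7, 2.7); G = 16.1.
W^NE = (Σα)·G − ½Σα_i² = 16.1² − ½·57.99 = 230.215.
Planner sets g_i = Σα_j = 16.1 for every i, so G^SO = 5·16.1 = 80.5.
W^SO = (Σα)·G^SO − ½·5·(Σα)² = (5/2)·16.1² = 648.025.
Deadweight loss = W^SO − W^NE = 417.81.

417.81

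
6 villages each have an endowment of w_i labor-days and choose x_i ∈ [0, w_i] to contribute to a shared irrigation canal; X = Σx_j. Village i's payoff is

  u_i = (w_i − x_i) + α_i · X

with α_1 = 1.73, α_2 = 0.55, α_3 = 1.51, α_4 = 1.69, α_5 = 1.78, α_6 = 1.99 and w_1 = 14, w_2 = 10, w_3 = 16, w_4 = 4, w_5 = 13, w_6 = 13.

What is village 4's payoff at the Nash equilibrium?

101.4

∂u_i/∂x_i = α_i − 1, so village i contributes w_i if α_i > 1, else 0.
α_i > 1 for i ∈ {1, 3, 4, 5, 6}; NE contributions (14, 0, 16, 4, 13, 13), X = 60.
u_4 = (4 − 4) + 1.69·60 = 101.4.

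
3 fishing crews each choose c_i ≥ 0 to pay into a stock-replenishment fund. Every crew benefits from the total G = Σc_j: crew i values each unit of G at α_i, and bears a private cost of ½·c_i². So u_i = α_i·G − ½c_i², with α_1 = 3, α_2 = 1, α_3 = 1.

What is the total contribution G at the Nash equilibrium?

5

Crew i's FOC: ∂u_i/∂c_i = α_i − c_i = 0, so c_i* = α_i.
NE contributions = (3, 1, 1); G = 5.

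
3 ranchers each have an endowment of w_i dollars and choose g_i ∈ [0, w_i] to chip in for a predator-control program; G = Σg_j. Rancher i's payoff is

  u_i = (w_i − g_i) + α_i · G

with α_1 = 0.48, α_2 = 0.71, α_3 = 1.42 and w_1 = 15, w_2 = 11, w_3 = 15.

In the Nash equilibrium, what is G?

15

∂u_i/∂g_i = α_i − 1, so rancher i contributes w_i if α_i > 1, else 0.
α_i > 1 for i ∈ {3}; NE contributions (0, 0, 15), G = 15.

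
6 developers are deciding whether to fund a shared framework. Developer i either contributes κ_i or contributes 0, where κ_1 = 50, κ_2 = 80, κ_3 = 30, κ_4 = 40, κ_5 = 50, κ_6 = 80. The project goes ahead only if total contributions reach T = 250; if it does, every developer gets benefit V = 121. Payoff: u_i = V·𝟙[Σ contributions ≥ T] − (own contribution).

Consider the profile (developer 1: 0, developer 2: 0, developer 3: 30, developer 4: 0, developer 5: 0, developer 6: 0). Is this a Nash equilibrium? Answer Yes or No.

No

Total = 30 < 250: not provided.
Developer 1 (pledges 0, payoff 0): pledging 50 → total 80, payoff -50. No gain.
Developer 2 (pledges 0, payoff 0): pledging 80 → total 110, payoff -80. No gain.
Developer 3 (pledges 30, payoff -30): dropping to 0 → total 0, payoff 0. Profitable deviation.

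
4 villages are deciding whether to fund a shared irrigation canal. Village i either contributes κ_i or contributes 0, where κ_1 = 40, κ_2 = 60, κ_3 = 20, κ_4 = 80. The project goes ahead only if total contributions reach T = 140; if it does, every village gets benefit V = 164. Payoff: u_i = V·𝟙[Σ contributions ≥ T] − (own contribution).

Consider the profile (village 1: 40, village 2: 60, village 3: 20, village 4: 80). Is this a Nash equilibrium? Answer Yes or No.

No

Total = 200 ≥ 140: provided.
Village 1 (pledges 40, payoff 124): dropping to 0 → total 160, payoff 164. Profitable deviation.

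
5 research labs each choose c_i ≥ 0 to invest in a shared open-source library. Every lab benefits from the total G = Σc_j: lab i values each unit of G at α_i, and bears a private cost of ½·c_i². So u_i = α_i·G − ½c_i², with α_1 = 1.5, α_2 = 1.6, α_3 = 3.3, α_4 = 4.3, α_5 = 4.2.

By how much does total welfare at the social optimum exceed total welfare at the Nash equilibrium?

Lab i's FOC: ∂u_i/∂c_i = α_i − c_i = 0, so c_i* = α_i.
NE contributions = (1.5, 1.6, 3.3, 4.3, 4.2); G = 14.9.
W^NE = (Σα)·G − ½Σα_i² = 14.9² − ½·51.83 = 196.095.
Planner sets c_i = Σα_j = 14.9 for every i, so G^SO = 5·14.9 = 74.5.
W^SO = (Σα)·G^SO − ½·5·(Σα)² = (5/2)·14.9² = 555.025.
Deadweight loss = W^SO − W^NE = 358.93.

358.93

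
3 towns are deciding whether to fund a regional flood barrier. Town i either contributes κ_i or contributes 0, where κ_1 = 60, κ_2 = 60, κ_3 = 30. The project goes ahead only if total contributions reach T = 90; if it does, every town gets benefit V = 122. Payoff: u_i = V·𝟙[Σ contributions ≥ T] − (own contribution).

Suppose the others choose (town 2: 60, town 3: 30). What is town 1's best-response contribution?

0

Others' total = 90 ≥ 90; contributing adds cost 60 for no extra benefit.
Best response: 0.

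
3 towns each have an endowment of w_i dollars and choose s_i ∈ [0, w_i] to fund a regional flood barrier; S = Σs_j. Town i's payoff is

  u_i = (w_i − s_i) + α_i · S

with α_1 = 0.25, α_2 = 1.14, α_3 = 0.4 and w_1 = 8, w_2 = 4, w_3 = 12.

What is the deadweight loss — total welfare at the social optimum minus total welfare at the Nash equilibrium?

15.8

∂u_i/∂s_i = α_i − 1, so town i contributes w_i if α_i > 1, else 0.
α_i > 1 for i ∈ {2}; NE contributions (0, 4, 0), S = 4.
W^NE = Σw_i − S^NE + (Σα_i)·S^NE = 24 + 0.79·4 = 27.16.
Planner: ∂(Σu_j)/∂s_i = Σα_j − 1 = 0.79 > 0, so everyone contributes w_i; S^SO = 24, W^SO = 24 + 0.79·24 = 42.96.
Deadweight loss = 15.8.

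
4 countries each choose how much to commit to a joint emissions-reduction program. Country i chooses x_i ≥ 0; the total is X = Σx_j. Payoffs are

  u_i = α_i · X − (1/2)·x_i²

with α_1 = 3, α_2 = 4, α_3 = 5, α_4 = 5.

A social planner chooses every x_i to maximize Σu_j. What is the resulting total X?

Planner FOC: ∂(Σu_j)/∂x_i = (Σα_j) − x_i = 0, so x_i^SO = Σα_j = 17 for every i; X^SO = 68.

68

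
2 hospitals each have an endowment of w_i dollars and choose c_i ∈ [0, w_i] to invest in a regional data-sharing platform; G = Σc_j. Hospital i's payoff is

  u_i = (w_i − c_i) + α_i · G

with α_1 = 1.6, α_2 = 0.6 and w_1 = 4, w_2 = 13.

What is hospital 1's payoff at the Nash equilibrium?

6.4

∂u_i/∂c_i = α_i − 1, so hospital i contributes w_i if α_i > 1, else 0.
α_i > 1 for i ∈ {1}; NE contributions (4, 0), G = 4.
u_1 = (4 − 4) + 1.6·4 = 6.4.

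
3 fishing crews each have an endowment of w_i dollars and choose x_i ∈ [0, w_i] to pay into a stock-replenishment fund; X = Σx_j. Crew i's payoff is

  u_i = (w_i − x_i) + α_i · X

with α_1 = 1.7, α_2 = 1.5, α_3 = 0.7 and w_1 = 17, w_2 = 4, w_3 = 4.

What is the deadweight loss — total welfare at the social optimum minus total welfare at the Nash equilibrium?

∂u_i/∂x_i = α_i − 1, so crew i contributes w_i if α_i > 1, else 0.
α_i > 1 for i ∈ {1, 2}; NE contributions (17, 4, 0), X = 21.
W^NE = Σw_i − X^NE + (Σα_i)·X^NE = 25 + 2.9·21 = 85.9.
Planner: ∂(Σu_j)/∂x_i = Σα_j − 1 = 2.9 > 0, so everyone contributes w_i; X^SO = 25, W^SO = 25 + 2.9·25 = 97.5.
Deadweight loss = 11.6.

11.6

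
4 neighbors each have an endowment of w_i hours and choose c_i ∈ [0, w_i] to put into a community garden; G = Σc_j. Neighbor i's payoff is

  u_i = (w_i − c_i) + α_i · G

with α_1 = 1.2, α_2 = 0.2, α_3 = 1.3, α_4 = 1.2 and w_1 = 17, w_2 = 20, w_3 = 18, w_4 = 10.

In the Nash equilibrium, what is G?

∂u_i/∂c_i = α_i − 1, so neighbor i contributes w_i if α_i > 1, else 0.
α_i > 1 for i ∈ {1, 3, 4}; NE contributions (17, 0, 18, 10), G = 45.

45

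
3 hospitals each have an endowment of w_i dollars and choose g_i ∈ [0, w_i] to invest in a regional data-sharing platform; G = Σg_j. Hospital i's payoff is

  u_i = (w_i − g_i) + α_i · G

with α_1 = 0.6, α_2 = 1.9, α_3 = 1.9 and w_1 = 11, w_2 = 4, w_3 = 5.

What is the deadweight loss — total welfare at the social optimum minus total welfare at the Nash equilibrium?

∂u_i/∂g_i = α_i − 1, so hospital i contributes w_i if α_i > 1, else 0.
α_i > 1 for i ∈ {2, 3}; NE contributions (0, 4, 5), G = 9.
W^NE = Σw_i − G^NE + (Σα_i)·G^NE = 20 + 3.4·9 = 50.6.
Planner: ∂(Σu_j)/∂g_i = Σα_j − 1 = 3.4 > 0, so everyone contributes w_i; G^SO = 20, W^SO = 20 + 3.4·20 = 88.
Deadweight loss = 37.4.

37.4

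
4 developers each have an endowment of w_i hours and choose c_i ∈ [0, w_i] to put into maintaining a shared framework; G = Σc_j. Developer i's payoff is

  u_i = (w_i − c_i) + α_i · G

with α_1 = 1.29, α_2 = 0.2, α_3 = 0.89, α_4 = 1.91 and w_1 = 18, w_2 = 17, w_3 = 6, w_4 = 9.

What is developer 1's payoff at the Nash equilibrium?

∂u_i/∂c_i = α_i − 1, so developer i contributes w_i if α_i > 1, else 0.
α_i > 1 for i ∈ {1, 4}; NE contributions (18, 0, 0, 9), G = 27.
u_1 = (18 − 18) + 1.29·27 = 34.83.

34.83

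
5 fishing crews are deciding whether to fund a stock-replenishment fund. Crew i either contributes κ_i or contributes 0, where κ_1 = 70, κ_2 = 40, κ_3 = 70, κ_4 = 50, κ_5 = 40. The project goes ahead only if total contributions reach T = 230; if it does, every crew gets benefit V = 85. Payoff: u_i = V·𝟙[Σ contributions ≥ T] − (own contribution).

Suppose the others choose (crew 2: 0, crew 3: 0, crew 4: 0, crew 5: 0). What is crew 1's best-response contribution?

0

Others' total = 0. Even contributing 70 gives 70 < 230: no benefit either way.
Best response: 0.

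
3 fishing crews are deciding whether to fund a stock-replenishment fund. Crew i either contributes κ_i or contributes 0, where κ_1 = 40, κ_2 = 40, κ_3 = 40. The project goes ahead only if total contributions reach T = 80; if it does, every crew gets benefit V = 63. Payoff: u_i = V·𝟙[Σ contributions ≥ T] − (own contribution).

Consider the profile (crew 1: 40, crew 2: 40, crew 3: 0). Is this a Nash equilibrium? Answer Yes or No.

Yes

Total = 80 ≥ 80: provided.
Crew 1 (pledges 40, payoff 23): dropping to 0 → total 40, payoff 0. No gain.
Crew 2 (pledges 40, payoff 23): dropping to 0 → total 40, payoff 0. No gain.
Crew 3 (pledges 0, payoff 63): pledging 40 → total 120, payoff 23. No gain.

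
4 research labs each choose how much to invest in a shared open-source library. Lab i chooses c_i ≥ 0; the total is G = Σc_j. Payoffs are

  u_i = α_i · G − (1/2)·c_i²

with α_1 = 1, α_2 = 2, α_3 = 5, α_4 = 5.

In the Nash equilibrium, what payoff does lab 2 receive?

24

Lab i's FOC: ∂u_i/∂c_i = α_i − c_i = 0, so c_i* = α_i.
NE contributions = (1, 2, 5, 5); G = 13.
u_2 = α_2·G − ½·(c_2)² = 2·13 − ½·2² = 24.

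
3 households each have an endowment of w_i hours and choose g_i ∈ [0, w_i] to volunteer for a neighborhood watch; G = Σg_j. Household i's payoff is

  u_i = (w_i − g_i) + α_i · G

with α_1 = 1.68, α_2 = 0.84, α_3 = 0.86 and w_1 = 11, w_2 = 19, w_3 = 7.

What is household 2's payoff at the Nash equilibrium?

28.24

∂u_i/∂g_i = α_i − 1, so household i contributes w_i if α_i > 1, else 0.
α_i > 1 for i ∈ {1}; NE contributions (11, 0, 0), G = 11.
u_2 = (19 − 0) + 0.84·11 = 28.24.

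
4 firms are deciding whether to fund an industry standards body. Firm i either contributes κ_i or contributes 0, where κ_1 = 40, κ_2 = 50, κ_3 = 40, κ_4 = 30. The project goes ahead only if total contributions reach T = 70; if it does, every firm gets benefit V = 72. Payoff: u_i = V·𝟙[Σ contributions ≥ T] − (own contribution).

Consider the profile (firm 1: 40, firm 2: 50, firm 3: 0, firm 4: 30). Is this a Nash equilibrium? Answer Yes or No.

No

Total = 120 ≥ 70: provided.
Firm 1 (pledges 40, payoff 32): dropping to 0 → total 80, payoff 72. Profitable deviation.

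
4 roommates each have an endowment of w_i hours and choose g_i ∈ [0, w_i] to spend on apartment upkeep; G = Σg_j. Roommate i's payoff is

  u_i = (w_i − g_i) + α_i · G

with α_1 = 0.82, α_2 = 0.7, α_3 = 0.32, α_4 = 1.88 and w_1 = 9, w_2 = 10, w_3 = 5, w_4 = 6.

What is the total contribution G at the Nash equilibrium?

6

∂u_i/∂g_i = α_i − 1, so roommate i contributes w_i if α_i > 1, else 0.
α_i > 1 for i ∈ {4}; NE contributions (0, 0, 0, 6), G = 6.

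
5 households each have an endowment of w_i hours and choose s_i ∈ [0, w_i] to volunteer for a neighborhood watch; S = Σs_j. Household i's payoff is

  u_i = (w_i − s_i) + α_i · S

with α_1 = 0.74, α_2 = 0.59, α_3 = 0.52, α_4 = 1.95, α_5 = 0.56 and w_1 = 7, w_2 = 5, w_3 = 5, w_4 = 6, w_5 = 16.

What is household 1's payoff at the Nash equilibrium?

∂u_i/∂s_i = α_i − 1, so household i contributes w_i if α_i > 1, else 0.
α_i > 1 for i ∈ {4}; NE contributions (0, 0, 0, 6, 0), S = 6.
u_1 = (7 − 0) + 0.74·6 = 11.44.

11.44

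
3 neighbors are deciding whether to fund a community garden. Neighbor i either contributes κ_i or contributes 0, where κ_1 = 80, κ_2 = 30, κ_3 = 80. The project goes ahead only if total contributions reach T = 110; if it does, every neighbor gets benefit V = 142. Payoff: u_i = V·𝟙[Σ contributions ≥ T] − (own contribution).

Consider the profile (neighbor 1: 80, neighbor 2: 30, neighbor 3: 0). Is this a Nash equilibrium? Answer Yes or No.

Total = 110 ≥ 110: provided.
Neighbor 1 (pledges 80, payoff 62): dropping to 0 → total 30, payoff 0. No gain.
Neighbor 2 (pledges 30, payoff 112): dropping to 0 → total 80, payoff 0. No gain.
Neighbor 3 (pledges 0, payoff 142): pledging 80 → total 190, payoff 62. No gain.

Yes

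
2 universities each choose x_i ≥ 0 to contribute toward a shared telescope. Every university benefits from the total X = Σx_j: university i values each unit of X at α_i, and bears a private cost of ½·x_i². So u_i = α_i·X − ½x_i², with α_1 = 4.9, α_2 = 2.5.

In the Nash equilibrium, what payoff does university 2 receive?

University i's FOC: ∂u_i/∂x_i = α_i − x_i = 0, so x_i* = α_i.
NE contributions = (4.9, 2.5); X = 7.4.
u_2 = α_2·X − ½·(x_2)² = 2.5·7.4 − ½·2.5² = 15.375.

15.375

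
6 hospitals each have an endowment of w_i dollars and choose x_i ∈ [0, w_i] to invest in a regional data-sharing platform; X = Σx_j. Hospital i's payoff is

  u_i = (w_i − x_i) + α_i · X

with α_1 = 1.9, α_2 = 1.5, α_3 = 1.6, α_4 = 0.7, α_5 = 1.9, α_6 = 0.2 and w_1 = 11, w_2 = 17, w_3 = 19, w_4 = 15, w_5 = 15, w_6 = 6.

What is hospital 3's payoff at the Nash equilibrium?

99.2

∂u_i/∂x_i = α_i − 1, so hospital i contributes w_i if α_i > 1, else 0.
α_i > 1 for i ∈ {1, 2, 3, 5}; NE contributions (11, 17, 19, 0, 15, 0), X = 62.
u_3 = (19 − 19) + 1.6·62 = 99.2.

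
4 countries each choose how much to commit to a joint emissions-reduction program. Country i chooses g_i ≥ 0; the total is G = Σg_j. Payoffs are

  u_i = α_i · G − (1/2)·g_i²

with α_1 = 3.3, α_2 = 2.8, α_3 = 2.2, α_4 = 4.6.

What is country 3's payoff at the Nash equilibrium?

25.96

Country i's FOC: ∂u_i/∂g_i = α_i − g_i = 0, so g_i* = α_i.
NE contributions = (3.3, 2.8, 2.2, 4.6); G = 12.9.
u_3 = α_3·G − ½·(g_3)² = 2.2·12.9 − ½·2.2² = 25.96.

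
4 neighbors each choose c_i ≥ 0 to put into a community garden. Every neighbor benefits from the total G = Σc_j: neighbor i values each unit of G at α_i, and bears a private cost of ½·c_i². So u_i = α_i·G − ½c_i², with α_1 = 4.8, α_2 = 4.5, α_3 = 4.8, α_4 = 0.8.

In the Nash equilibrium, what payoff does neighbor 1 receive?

Neighbor i's FOC: ∂u_i/∂c_i = α_i − c_i = 0, so c_i* = α_i.
NE contributions = (4.8, 4.5, 4.8, 0.8); G = 14.9.
u_1 = α_1·G − ½·(c_1)² = 4.8·14.9 − ½·4.8² = 60.

60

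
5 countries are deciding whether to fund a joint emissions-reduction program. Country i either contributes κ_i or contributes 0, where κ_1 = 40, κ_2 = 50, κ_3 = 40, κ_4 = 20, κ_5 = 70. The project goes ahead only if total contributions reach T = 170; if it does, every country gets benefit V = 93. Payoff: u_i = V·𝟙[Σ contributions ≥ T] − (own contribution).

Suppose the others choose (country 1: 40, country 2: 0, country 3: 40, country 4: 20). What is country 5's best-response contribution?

Others' total = 100. Contributing 70 brings total to 170 ≥ 170: gain V − κ_5 = 23.
Best response: 70.

70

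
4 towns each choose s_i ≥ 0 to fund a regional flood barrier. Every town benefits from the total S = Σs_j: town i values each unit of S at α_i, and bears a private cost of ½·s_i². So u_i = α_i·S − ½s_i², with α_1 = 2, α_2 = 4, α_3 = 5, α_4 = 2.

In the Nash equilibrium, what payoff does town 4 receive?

Town i's FOC: ∂u_i/∂s_i = α_i − s_i = 0, so s_i* = α_i.
NE contributions = (2, 4, 5, 2); S = 13.
u_4 = α_4·S − ½·(s_4)² = 2·13 − ½·2² = 24.

24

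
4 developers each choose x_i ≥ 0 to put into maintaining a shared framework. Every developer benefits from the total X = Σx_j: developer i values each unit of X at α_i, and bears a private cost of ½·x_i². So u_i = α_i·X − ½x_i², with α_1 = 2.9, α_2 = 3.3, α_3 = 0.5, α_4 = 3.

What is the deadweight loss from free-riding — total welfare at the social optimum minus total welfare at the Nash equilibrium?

Developer i's FOC: ∂u_i/∂x_i = α_i − x_i = 0, so x_i* = α_i.
NE contributions = (2.9, 3.3, 0.5, 3); X = 9.7.
W^NE = (Σα)·X − ½Σα_i² = 9.7² − ½·28.55 = 79.815.
Planner sets x_i = Σα_j = 9.7 for every i, so X^SO = 4·9.7 = 38.8.
W^SO = (Σα)·X^SO − ½·4·(Σα)² = (4/2)·9.7² = 188.18.
Deadweight loss = W^SO − W^NE = 108.365.

108.365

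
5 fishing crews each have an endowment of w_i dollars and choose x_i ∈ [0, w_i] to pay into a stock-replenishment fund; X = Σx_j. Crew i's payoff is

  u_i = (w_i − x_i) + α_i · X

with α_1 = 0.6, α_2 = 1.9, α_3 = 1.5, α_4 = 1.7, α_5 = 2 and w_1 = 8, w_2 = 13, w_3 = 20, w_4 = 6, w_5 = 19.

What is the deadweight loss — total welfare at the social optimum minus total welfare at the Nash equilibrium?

53.6

∂u_i/∂x_i = α_i − 1, so crew i contributes w_i if α_i > 1, else 0.
α_i > 1 for i ∈ {2, 3, 4, 5}; NE contributions (0, 13, 20, 6, 19), X = 58.
W^NE = Σw_i − X^NE + (Σα_i)·X^NE = 66 + 6.7·58 = 454.6.
Planner: ∂(Σu_j)/∂x_i = Σα_j − 1 = 6.7 > 0, so everyone contributes w_i; X^SO = 66, W^SO = 66 + 6.7·66 = 508.2.
Deadweight loss = 53.6.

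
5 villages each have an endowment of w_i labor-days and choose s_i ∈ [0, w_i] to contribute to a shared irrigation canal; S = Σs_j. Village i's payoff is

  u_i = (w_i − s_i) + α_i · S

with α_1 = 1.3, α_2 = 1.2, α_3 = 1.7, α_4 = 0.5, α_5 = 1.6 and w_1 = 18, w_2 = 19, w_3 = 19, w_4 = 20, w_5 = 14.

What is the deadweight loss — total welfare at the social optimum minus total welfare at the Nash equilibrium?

106

∂u_i/∂s_i = α_i − 1, so village i contributes w_i if α_i > 1, else 0.
α_i > 1 for i ∈ {1, 2, 3, 5}; NE contributions (18, 19, 19, 0, 14), S = 70.
W^NE = Σw_i − S^NE + (Σα_i)·S^NE = 90 + 5.3·70 = 461.
Planner: ∂(Σu_j)/∂s_i = Σα_j − 1 = 5.3 > 0, so everyone contributes w_i; S^SO = 90, W^SO = 90 + 5.3·90 = 567.
Deadweight loss = 106.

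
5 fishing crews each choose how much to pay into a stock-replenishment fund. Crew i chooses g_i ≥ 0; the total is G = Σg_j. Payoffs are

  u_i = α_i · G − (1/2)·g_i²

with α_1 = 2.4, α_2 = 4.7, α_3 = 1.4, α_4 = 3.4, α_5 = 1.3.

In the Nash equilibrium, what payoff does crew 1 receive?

28.8

Crew i's FOC: ∂u_i/∂g_i = α_i − g_i = 0, so g_i* = α_i.
NE contributions = (2.4, 4.7, 1.4, 3.4, 1.3); G = 13.2.
u_1 = α_1·G − ½·(g_1)² = 2.4·13.2 − ½·2.4² = 28.8.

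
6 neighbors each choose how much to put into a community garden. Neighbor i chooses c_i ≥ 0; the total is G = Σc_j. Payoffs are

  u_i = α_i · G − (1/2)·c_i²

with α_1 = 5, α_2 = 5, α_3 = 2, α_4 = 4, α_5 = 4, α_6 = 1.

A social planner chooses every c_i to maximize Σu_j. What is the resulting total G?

Planner FOC: ∂(Σu_j)/∂c_i = (Σα_j) − c_i = 0, so c_i^SO = Σα_j = 21 for every i; G^SO = 126.

126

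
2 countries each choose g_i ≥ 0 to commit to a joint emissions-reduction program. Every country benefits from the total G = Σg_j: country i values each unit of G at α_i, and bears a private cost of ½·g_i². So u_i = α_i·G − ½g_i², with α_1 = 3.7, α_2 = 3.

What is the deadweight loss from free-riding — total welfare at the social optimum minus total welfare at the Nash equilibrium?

Country i's FOC: ∂u_i/∂g_i = α_i − g_i = 0, so g_i* = α_i.
NE contributions = (3.7, 3); G = 6.7.
W^NE = (Σα)·G − ½Σα_i² = 6.7² − ½·22.69 = 33.545.
Planner sets g_i = Σα_j = 6.7 for every i, so G^SO = 2·6.7 = 13.4.
W^SO = (Σα)·G^SO − ½·2·(Σα)² = (2/2)·6.7² = 44.89.
Deadweight loss = W^SO − W^NE = 11.345.

11.345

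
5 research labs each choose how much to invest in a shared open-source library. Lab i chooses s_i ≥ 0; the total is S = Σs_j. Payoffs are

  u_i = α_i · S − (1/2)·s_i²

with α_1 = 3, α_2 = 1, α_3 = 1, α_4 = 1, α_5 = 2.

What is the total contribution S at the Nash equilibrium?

Lab i's FOC: ∂u_i/∂s_i = α_i − s_i = 0, so s_i* = α_i.
NE contributions = (3, 1, 1, 1, 2); S = 8.

8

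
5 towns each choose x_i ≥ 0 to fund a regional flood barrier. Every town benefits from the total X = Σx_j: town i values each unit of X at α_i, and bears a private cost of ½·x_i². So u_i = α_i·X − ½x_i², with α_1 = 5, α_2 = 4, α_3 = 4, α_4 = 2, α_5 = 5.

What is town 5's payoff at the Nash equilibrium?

87.5

Town i's FOC: ∂u_i/∂x_i = α_i − x_i = 0, so x_i* = α_i.
NE contributions = (5, 4, 4, 2, 5); X = 20.
u_5 = α_5·X − ½·(x_5)² = 5·20 − ½·5² = 87.5.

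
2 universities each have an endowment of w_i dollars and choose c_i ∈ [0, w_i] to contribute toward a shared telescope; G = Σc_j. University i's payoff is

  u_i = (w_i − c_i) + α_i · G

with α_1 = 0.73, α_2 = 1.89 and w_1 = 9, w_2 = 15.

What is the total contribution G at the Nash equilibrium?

15

∂u_i/∂c_i = α_i − 1, so university i contributes w_i if α_i > 1, else 0.
α_i > 1 for i ∈ {2}; NE contributions (0, 15), G = 15.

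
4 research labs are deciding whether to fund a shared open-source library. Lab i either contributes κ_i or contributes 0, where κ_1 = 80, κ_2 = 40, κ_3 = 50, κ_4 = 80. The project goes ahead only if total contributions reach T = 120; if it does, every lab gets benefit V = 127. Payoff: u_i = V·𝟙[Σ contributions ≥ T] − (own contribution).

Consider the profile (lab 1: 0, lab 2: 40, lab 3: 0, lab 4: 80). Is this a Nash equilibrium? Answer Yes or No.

Total = 120 ≥ 120: provided.
Lab 1 (pledges 0, payoff 127): pledging 80 → total 200, payoff 47. No gain.
Lab 2 (pledges 40, payoff 87): dropping to 0 → total 80, payoff 0. No gain.
Lab 3 (pledges 0, payoff 127): pledging 50 → total 170, payoff 77. No gain.
Lab 4 (pledges 80, payoff 47): dropping to 0 → total 40, payoff 0. No gain.

Yes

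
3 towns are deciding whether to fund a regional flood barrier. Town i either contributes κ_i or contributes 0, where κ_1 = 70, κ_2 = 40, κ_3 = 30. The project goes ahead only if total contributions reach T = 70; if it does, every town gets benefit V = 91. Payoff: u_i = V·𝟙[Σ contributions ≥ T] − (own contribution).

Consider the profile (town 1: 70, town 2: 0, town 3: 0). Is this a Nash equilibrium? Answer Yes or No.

Yes

Total = 70 ≥ 70: provided.
Town 1 (pledges 70, payoff 21): dropping to 0 → total 0, payoff 0. No gain.
Town 2 (pledges 0, payoff 91): pledging 40 → total 110, payoff 51. No gain.
Town 3 (pledges 0, payoff 91): pledging 30 → total 100, payoff 61. No gain.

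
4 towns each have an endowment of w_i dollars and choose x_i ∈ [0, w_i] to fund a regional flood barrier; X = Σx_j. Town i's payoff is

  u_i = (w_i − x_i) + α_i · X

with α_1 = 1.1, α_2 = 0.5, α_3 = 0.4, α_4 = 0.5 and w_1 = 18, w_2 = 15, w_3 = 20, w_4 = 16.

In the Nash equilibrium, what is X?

18

∂u_i/∂x_i = α_i − 1, so town i contributes w_i if α_i > 1, else 0.
α_i > 1 for i ∈ {1}; NE contributions (18, 0, 0, 0), X = 18.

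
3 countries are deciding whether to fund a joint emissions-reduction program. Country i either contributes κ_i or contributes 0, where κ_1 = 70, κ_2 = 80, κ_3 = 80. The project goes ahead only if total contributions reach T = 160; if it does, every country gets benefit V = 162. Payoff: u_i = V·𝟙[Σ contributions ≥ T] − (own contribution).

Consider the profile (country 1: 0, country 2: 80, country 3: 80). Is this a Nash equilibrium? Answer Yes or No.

Total = 160 ≥ 160: provided.
Country 1 (pledges 0, payoff 162): pledging 70 → total 230, payoff 92. No gain.
Country 2 (pledges 80, payoff 82): dropping to 0 → total 80, payoff 0. No gain.
Country 3 (pledges 80, payoff 82): dropping to 0 → total 80, payoff 0. No gain.

Yes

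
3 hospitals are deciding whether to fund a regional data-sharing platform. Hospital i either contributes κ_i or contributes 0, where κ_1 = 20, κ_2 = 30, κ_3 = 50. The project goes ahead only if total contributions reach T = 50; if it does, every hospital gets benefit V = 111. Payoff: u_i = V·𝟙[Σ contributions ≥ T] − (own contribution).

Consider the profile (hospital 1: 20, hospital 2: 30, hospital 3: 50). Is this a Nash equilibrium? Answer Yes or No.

No

Total = 100 ≥ 50: provided.
Hospital 1 (pledges 20, payoff 91): dropping to 0 → total 80, payoff 111. Profitable deviation.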